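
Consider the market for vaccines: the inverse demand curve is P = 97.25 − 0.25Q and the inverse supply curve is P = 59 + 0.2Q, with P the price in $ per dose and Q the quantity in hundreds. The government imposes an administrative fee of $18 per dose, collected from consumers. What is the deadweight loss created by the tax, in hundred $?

Rewrite in direct form: Qd = 389 − 4P and Qs = 5P − 295.
Without the tax, 389 − 4P = 5P − 295 gives 9P = 684, so P* = $76 and Q* = 85.
With the tax collected from consumers, demand (in seller-price terms) shifts: Qd = 389 − 4(P + 18).
Solving gives Q = 45 with consumers paying $86 and sellers receiving $68 (the $18 wedge).
Quantity falls by |ΔQ| = |85 − 45| = 40.
DWL = ½ · t · |ΔQ| = ½ · 18 · 40 = $360.

Deadweight loss = $360 hundred.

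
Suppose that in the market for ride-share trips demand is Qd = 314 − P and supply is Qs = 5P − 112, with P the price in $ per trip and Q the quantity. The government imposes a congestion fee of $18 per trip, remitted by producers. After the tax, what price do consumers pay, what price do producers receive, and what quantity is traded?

Before the tax: set 314 − P = 5P − 112 → P* = $71, Q* = 243.
With the tax collected from producers, supply shifts: Qs = 5(P − 18) − 112.
Solving gives Q = 228 with consumers paying $86 and producers receiving $68 (the $18 wedge).
The less price-elastic side of the market bears the larger share of a per-unit tax.

Consumers pay $86; producers receive $68; quantity = 228.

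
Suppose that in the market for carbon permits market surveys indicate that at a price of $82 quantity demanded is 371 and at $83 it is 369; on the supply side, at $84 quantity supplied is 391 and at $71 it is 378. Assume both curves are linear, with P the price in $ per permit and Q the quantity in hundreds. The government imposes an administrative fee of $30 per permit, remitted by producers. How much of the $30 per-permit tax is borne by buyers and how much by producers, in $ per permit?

Demand slope: (369 − 371)/(83 − 82) = -2, so Qd = 535 − 2P.
Supply slope: (378 − 391)/(71 − 84) = 1, so Qs = P + 307.
Without the tax, 535 − 2P = P + 307 gives 3P = 228, so P* = $76 and Q* = 383.
With the tax collected from producers, supply shifts: Qs = (P − 30) + 307.
New equilibrium: buyers pay $86, producers receive $56, Q = 363. (Wedge: Pb − Ps = 30.)
Burden on buyers: $10; on producers: $20. (They sum to $30.)

Buyers bear $10 per permit; producers bear $20 per permit.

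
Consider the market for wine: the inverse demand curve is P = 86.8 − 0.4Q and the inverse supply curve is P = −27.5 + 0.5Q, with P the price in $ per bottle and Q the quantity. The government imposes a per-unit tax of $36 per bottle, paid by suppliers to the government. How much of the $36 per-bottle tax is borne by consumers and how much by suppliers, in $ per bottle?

Consumers bear $16 per bottle; suppliers bear $20 per bottle.

Inverting to Q(P) form: Qd = 217 − 2.5P; Qs = 2P + 55.
Without the tax, 217 − 2.5P = 2P + 55 gives 4.5P = 162, so P* = $36 and Q* = 127.
With the tax collected from suppliers, supply shifts: Qs = 2(P − 36) + 55.
New equilibrium: consumers pay $52, suppliers receive $16, Q = 87. (Wedge: Pb − Ps = 36.)
Burden on consumers: $16; on suppliers: $20. (They sum to $36.)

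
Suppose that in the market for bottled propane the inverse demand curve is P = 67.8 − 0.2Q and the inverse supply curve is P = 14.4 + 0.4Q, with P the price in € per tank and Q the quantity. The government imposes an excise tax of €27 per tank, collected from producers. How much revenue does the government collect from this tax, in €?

Rewrite in direct form: Qd = 339 − 5P and Qs = 2.5P − 36.
Without the tax, 339 − 5P = 2.5P − 36 gives 7.5P = 375, so P* = €50 and Q* = 89.
With the tax collected from producers, supply shifts: Qs = 2.5(P − 27) − 36.
Solving gives Q = 44 with buyers paying €59 and producers receiving €32 (the €27 wedge).
Revenue = t · Q = 27 · 44 = €1188.

Tax revenue = €1188.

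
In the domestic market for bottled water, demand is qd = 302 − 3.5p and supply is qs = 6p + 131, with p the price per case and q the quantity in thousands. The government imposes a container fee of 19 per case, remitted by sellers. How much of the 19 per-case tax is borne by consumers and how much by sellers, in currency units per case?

Consumers bear 12 per case; sellers bear 7 per case.

Without the tax, 302 − 3.5p = 6p + 131 gives 9.5p = 171, so p* = 18 and q* = 239.
With the tax collected from sellers, supply shifts: qs = 6(p − 19) + 131.
New equilibrium: consumers pay 30, sellers receive 11, q = 197. (Wedge: pb − ps = 19.)
Burden on consumers: 12; on sellers: 7. (They sum to 19.)
The less price-elastic side of the market bears the larger share of a per-unit tax.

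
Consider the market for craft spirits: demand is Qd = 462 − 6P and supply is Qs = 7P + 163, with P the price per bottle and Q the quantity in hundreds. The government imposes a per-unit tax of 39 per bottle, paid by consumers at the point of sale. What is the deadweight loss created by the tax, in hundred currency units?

Deadweight loss = 2457 hundred.

Before the tax: set 462 − 6P = 7P + 163 → P* = 23, Q* = 324.
With the tax collected from consumers, demand (in seller-price terms) shifts: Qd = 462 − 6(P + 39).
New equilibrium: consumers pay 44, suppliers receive 5, Q = 198. (Wedge: Pb − Ps = 39.)
Quantity falls by |ΔQ| = |324 − 198| = 126.
DWL = ½ · t · |ΔQ| = ½ · 39 · 126 = 2457.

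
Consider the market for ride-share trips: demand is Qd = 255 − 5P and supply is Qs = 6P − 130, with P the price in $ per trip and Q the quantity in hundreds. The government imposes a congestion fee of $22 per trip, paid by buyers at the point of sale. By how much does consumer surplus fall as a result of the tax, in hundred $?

Before the tax: set 255 − 5P = 6P − 130 → P* = $35, Q* = 80.
With the tax collected from buyers, demand (in seller-price terms) shifts: Qd = 255 − 5(P + 22).
New equilibrium: buyers pay $47, suppliers receive $25, Q = 20. (Wedge: Pb − Ps = 22.)
ΔCS is the trapezoid between Q = 20 and Q = 80 of height $12: ½ · (80 + 20) · 12 = $600.

Consumer surplus falls by $600 hundred.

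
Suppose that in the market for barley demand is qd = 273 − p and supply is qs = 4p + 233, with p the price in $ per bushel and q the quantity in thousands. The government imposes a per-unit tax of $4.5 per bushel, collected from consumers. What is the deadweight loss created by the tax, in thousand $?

Deadweight loss = $8.1 thousand.

Before the tax: set 273 − p = 4p + 233 → p* = $8, q* = 265.
With the tax collected from consumers, demand (in seller-price terms) shifts: qd = 273 − (p + 4.5).
New equilibrium: consumers pay $11.6, sellers receive $7.1, q = 261.4. (Wedge: pb − ps = 4.5.)
Quantity falls by |ΔQ| = |265 − 261.4| = 3.6.
DWL = ½ · t · |ΔQ| = ½ · 4.5 · 3.6 = $8.1.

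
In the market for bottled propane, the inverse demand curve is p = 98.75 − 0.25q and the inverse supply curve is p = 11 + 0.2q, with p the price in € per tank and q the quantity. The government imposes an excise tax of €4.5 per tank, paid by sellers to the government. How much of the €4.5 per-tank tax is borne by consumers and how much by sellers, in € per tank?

Consumers bear €2.5 per tank; sellers bear €2 per tank.

Inverting to q(p) form: qd = 395 − 4p; qs = 5p − 55.
Without the tax, 395 − 4p = 5p − 55 gives 9p = 450, so p* = €50 and q* = 195.
With the tax collected from sellers, supply shifts: qs = 5(p − 4.5) − 55.
New equilibrium: consumers pay €52.5, sellers receive €48, q = 185. (Wedge: pb − ps = 4.5.)
Burden on consumers: €2.5; on sellers: €2. (They sum to €4.5.)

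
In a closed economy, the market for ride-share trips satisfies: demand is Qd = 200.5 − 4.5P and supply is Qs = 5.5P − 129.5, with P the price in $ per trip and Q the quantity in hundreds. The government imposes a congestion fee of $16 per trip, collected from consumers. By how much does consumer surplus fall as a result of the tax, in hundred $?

Before the tax: set 200.5 − 4.5P = 5.5P − 129.5 → P* = $33, Q* = 52.
With the tax collected from consumers, demand (in seller-price terms) shifts: Qd = 200.5 − 4.5(P + 16).
New equilibrium: consumers pay $41.8, sellers receive $25.8, Q = 12.4. (Wedge: Pb − Ps = 16.)
ΔCS is the trapezoid between Q = 12.4 and Q = 52 of height $8.8: ½ · (52 + 12.4) · 8.8 = $283.36.

Consumer surplus falls by $283.36 hundred.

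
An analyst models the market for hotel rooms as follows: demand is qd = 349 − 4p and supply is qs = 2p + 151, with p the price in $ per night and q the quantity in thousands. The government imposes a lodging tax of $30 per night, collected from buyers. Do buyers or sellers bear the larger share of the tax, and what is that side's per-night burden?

Sellers bear the larger share: $20 per night.

Before the tax: set 349 − 4p = 2p + 151 → p* = $33, q* = 217.
With the tax collected from buyers, demand (in seller-price terms) shifts: qd = 349 − 4(p + 30).
Solving gives q = 177 with buyers paying $43 and sellers receiving $13 (the $30 wedge).
Per-night burden: buyers $10, sellers $20.
Sellers take the larger share because supply is less price-elastic here (demand slope 4 vs supply slope 2).
The less price-elastic side of the market bears the larger share of a per-unit tax.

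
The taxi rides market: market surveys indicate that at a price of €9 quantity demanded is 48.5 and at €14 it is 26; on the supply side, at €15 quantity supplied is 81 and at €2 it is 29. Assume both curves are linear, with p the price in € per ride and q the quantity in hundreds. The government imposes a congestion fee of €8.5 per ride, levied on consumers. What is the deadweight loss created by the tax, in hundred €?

Demand slope: (26 − 48.5)/(14 − 9) = -4.5, so qd = 89 − 4.5p.
Supply slope: (29 − 81)/(2 − 15) = 4, so qs = 4p + 21.
Without the tax, 89 − 4.5p = 4p + 21 gives 8.5p = 68, so p* = €8 and q* = 53.
With the tax collected from consumers, demand (in seller-price terms) shifts: qd = 89 − 4.5(p + 8.5).
New equilibrium: consumers pay €12, producers receive €3.5, q = 35. (Wedge: pb − ps = 8.5.)
Quantity falls by |ΔQ| = |53 − 35| = 18.
DWL = ½ · t · |ΔQ| = ½ · 8.5 · 18 = €76.5.

Deadweight loss = €76.5 hundred.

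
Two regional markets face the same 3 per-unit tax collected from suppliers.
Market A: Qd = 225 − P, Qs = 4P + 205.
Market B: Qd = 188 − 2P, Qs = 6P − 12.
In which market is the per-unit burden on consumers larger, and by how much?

Market A, by 0.15.

Market A: pre-tax P* = 4, Q* = 221; post-tax Q = 218.6; per-unit burden on consumers = 2.4.
Market B: pre-tax P* = 25, Q* = 138; post-tax Q = 133.5; per-unit burden on consumers = 2.25.
Difference: 2.4 vs 2.25 → market A is larger by 0.15.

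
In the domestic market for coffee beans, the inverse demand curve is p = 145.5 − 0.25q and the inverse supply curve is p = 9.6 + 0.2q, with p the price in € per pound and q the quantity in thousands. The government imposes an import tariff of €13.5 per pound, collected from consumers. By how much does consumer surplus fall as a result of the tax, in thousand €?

Inverting to q(p) form: qd = 582 − 4p; qs = 5p − 48.
Before the tax: set 582 − 4p = 5p − 48 → p* = €70, q* = 302.
With the tax collected from consumers, demand (in seller-price terms) shifts: qd = 582 − 4(p + 13.5).
Solving gives q = 272 with consumers paying €77.5 and sellers receiving €64 (the €13.5 wedge).
ΔCS is the trapezoid between Q = 272 and Q = 302 of height €7.5: ½ · (302 + 272) · 7.5 = €2152.5.

Consumer surplus falls by €2152.5 thousand.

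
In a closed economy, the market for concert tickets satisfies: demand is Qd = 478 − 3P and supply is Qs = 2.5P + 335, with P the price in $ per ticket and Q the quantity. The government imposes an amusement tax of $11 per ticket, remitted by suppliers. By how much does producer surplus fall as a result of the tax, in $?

Producer surplus falls by $2355.

Without the tax, 478 − 3P = 2.5P + 335 gives 5.5P = 143, so P* = $26 and Q* = 400.
With the tax collected from suppliers, supply shifts: Qs = 2.5(P − 11) + 335.
New equilibrium: consumers pay $31, suppliers receive $20, Q = 385. (Wedge: Pb − Ps = 11.)
ΔPS is the trapezoid between Q = 385 and Q = 400 of height $6: ½ · (400 + 385) · 6 = $2355.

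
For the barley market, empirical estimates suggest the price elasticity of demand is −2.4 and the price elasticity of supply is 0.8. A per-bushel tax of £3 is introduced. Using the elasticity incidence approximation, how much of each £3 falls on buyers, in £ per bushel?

Incidence ratio: buyers' share ≈ εs / (εs + |εd|) = 0.8 / (0.8 + 2.4) = 0.25.
So buyers bear ≈ 0.25 × £3 = £0.75; sellers bear £2.25.

Buyers bear ≈ £0.75 per bushel.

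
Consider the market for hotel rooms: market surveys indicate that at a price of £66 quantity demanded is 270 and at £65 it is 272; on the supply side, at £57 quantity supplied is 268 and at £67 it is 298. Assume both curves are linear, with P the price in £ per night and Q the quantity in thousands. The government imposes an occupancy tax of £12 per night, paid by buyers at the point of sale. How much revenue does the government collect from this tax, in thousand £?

Demand slope: (272 − 270)/(65 − 66) = -2, so Qd = 402 − 2P.
Supply slope: (298 − 268)/(67 − 57) = 3, so Qs = 3P + 97.
Before the tax: set 402 − 2P = 3P + 97 → P* = £61, Q* = 280.
With the tax collected from buyers, demand (in seller-price terms) shifts: Qd = 402 − 2(P + 12).
New equilibrium: buyers pay £68.2, producers receive £56.2, Q = 265.6. (Wedge: Pb − Ps = 12.)
Revenue = t · Q = 12 · 265.6 = £3187.2.

Tax revenue = £3187.2 thousand.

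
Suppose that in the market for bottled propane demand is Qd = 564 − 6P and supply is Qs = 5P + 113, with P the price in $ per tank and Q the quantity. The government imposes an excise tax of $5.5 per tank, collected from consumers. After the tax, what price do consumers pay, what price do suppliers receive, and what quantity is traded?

Without the tax, 564 − 6P = 5P + 113 gives 11P = 451, so P* = $41 and Q* = 318.
With the tax collected from consumers, demand (in seller-price terms) shifts: Qd = 564 − 6(P + 5.5).
Solving gives Q = 303 with consumers paying $43.5 and suppliers receiving $38 (the $5.5 wedge).

Consumers pay $43.5; suppliers receive $38; quantity = 303.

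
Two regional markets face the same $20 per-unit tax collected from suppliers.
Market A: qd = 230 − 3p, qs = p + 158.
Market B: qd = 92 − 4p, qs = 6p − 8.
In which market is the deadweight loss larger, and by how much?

Market A: pre-tax p* = $18, q* = 176; post-tax q = 161; deadweight loss = $150.
Market B: pre-tax p* = $10, q* = 52; post-tax q = 4; deadweight loss = $480.
Difference: $150 vs $480 → market B is larger by $330.

Market B, by $330.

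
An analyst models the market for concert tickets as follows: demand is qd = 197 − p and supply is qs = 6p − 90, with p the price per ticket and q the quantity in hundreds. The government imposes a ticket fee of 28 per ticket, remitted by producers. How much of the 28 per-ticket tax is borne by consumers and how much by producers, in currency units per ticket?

Before the tax: set 197 − p = 6p − 90 → p* = 41, q* = 156.
With the tax collected from producers, supply shifts: qs = 6(p − 28) − 90.
New equilibrium: consumers pay 65, producers receive 37, q = 132. (Wedge: pb − ps = 28.)
Burden on consumers: 24; on producers: 4. (They sum to 28.)
The less price-elastic side of the market bears the larger share of a per-unit tax.

Consumers bear 24 per ticket; producers bear 4 per ticket.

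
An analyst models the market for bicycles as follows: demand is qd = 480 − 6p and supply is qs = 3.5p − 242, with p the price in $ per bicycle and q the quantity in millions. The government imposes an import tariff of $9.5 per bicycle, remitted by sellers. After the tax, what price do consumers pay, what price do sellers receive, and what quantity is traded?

Without the tax, 480 − 6p = 3.5p − 242 gives 9.5p = 722, so p* = $76 and q* = 24.
With the tax collected from sellers, supply shifts: qs = 3.5(p − 9.5) − 242.
Solving gives q = 3 with consumers paying $79.5 and sellers receiving $70 (the $9.5 wedge).

Consumers pay $79.5; sellers receive $70; quantity = 3.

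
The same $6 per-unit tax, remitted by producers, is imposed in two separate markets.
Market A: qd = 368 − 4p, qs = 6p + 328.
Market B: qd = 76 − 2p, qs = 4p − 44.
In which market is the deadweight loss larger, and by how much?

Market A, by $19.2.

Market A: pre-tax p* = $4, q* = 352; post-tax q = 337.6; deadweight loss = $43.2.
Market B: pre-tax p* = $20, q* = 36; post-tax q = 28; deadweight loss = $24.
Difference: $43.2 vs $24 → market A is larger by $19.2.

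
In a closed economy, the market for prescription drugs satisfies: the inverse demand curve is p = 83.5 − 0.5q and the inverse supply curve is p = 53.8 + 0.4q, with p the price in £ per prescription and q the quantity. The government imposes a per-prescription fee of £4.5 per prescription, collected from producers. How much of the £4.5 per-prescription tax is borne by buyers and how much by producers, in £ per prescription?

Rewrite in direct form: qd = 167 − 2p and qs = 2.5p − 134.5.
Without the tax, 167 − 2p = 2.5p − 134.5 gives 4.5p = 301.5, so p* = £67 and q* = 33.
With the tax collected from producers, supply shifts: qs = 2.5(p − 4.5) − 134.5.
Solving gives q = 28 with buyers paying £69.5 and producers receiving £65 (the £4.5 wedge).
Burden on buyers: £2.5; on producers: £2. (They sum to £4.5.)
The less price-elastic side of the market bears the larger share of a per-unit tax.

Buyers bear £2.5 per prescription; producers bear £2 per prescription.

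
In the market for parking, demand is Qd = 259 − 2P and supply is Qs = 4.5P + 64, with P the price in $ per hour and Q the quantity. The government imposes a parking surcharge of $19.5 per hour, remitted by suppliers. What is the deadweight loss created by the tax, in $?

Before the tax: set 259 − 2P = 4.5P + 64 → P* = $30, Q* = 199.
With the tax collected from suppliers, supply shifts: Qs = 4.5(P − 19.5) + 64.
Solving gives Q = 172 with consumers paying $43.5 and suppliers receiving $24 (the $19.5 wedge).
Quantity falls by |ΔQ| = |199 − 172| = 27.
DWL = ½ · t · |ΔQ| = ½ · 19.5 · 27 = $263.25.

Deadweight loss = $263.25.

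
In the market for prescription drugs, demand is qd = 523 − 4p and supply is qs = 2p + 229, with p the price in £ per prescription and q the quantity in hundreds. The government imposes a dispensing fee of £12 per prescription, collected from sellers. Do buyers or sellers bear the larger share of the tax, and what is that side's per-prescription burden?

Sellers bear the larger share: £8 per prescription.

Before the tax: set 523 − 4p = 2p + 229 → p* = £49, q* = 327.
With the tax collected from sellers, supply shifts: qs = 2(p − 12) + 229.
New equilibrium: buyers pay £53, sellers receive £41, q = 311. (Wedge: pb − ps = 12.)
Per-prescription burden: buyers £4, sellers £8.
Sellers take the larger share because supply is less price-elastic here (demand slope 4 vs supply slope 2).
The less price-elastic side of the market bears the larger share of a per-unit tax.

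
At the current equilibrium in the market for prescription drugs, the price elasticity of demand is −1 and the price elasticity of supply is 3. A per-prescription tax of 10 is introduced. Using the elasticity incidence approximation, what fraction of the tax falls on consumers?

Consumers' share ≈ 0.75.

Incidence ratio: consumers' share ≈ εs / (εs + |εd|) = 3 / (3 + 1) = 0.75.
Supply is the more elastic side, so consumers bear the larger share.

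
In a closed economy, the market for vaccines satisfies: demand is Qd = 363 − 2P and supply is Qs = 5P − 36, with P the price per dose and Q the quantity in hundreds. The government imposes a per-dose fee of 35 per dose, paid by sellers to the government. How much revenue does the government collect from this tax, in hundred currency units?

Without the tax, 363 − 2P = 5P − 36 gives 7P = 399, so P* = 57 and Q* = 249.
With the tax collected from sellers, supply shifts: Qs = 5(P − 35) − 36.
New equilibrium: consumers pay 82, sellers receive 47, Q = 199. (Wedge: Pb − Ps = 35.)
Revenue = t · Q = 35 · 199 = 6965.

Tax revenue = 6965 hundred.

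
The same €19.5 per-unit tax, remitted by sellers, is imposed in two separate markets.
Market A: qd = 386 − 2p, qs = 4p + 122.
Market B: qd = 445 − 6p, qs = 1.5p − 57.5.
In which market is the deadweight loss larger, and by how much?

Market A: pre-tax p* = €44, q* = 298; post-tax q = 272; deadweight loss = €253.5.
Market B: pre-tax p* = €67, q* = 43; post-tax q = 19.6; deadweight loss = €228.15.
Difference: €253.5 vs €228.15 → market A is larger by €25.35.

Market A, by €25.35.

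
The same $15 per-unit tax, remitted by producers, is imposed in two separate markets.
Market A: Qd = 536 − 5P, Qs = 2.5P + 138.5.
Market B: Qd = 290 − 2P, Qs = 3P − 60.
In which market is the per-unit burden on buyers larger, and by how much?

Market B, by $4.

Market A: pre-tax P* = $53, Q* = 271; post-tax Q = 246; per-unit burden on buyers = $5.
Market B: pre-tax P* = $70, Q* = 150; post-tax Q = 132; per-unit burden on buyers = $9.
Difference: $5 vs $9 → market B is larger by $4.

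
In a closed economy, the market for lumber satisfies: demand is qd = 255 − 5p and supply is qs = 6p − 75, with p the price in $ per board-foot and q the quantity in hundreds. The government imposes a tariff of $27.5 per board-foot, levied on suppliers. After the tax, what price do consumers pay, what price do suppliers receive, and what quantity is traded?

Consumers pay $45; suppliers receive $17.5; quantity = 30.

Without the tax, 255 − 5p = 6p − 75 gives 11p = 330, so p* = $30 and q* = 105.
With the tax collected from suppliers, supply shifts: qs = 6(p − 27.5) − 75.
New equilibrium: consumers pay $45, suppliers receive $17.5, q = 30. (Wedge: pb − ps = 27.5.)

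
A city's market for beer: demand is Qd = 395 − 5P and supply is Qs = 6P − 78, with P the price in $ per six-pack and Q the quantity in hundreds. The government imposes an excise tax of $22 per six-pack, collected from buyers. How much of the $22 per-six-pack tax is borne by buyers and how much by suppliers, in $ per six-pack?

Buyers bear $12 per six-pack; suppliers bear $10 per six-pack.

Without the tax, 395 − 5P = 6P − 78 gives 11P = 473, so P* = $43 and Q* = 180.
With the tax collected from buyers, demand (in seller-price terms) shifts: Qd = 395 − 5(P + 22).
Solving gives Q = 120 with buyers paying $55 and suppliers receiving $33 (the $22 wedge).
Burden on buyers: $12; on suppliers: $10. (They sum to $22.)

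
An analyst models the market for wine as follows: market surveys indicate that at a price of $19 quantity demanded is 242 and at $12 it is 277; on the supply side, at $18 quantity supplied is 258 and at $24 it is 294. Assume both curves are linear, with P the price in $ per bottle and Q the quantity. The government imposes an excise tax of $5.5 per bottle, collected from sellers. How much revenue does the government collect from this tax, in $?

Demand slope: (277 − 242)/(12 − 19) = -5, so Qd = 337 − 5P.
Supply slope: (294 − 258)/(24 − 18) = 6, so Qs = 6P + 150.
Before the tax: set 337 − 5P = 6P + 150 → P* = $17, Q* = 252.
With the tax collected from sellers, supply shifts: Qs = 6(P − 5.5) + 150.
Solving gives Q = 237 with buyers paying $20 and sellers receiving $14.5 (the $5.5 wedge).
Revenue = t · Q = 5.5 · 237 = $1303.5.

Tax revenue = $1303.5.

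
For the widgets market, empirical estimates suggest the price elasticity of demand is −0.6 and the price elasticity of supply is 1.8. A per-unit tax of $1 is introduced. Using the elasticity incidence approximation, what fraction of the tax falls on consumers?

Incidence ratio: consumers' share ≈ εs / (εs + |εd|) = 1.8 / (1.8 + 0.6) = 0.75.
Supply is the more elastic side, so consumers bear the larger share.

Consumers' share ≈ 0.75.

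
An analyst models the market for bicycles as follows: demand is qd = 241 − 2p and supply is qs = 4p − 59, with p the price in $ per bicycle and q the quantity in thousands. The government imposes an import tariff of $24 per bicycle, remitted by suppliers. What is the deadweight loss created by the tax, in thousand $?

Without the tax, 241 − 2p = 4p − 59 gives 6p = 300, so p* = $50 and q* = 141.
With the tax collected from suppliers, supply shifts: qs = 4(p − 24) − 59.
Solving gives q = 109 with buyers paying $66 and suppliers receiving $42 (the $24 wedge).
Quantity falls by |ΔQ| = |141 − 109| = 32.
DWL = ½ · t · |ΔQ| = ½ · 24 · 32 = $384.

Deadweight loss = $384 thousand.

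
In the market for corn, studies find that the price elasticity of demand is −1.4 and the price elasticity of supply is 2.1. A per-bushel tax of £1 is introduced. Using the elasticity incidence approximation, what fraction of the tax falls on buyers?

Buyers' share ≈ 0.6.

Incidence ratio: buyers' share ≈ εs / (εs + |εd|) = 2.1 / (2.1 + 1.4) = 0.6.
Supply is the more elastic side, so buyers bear the larger share.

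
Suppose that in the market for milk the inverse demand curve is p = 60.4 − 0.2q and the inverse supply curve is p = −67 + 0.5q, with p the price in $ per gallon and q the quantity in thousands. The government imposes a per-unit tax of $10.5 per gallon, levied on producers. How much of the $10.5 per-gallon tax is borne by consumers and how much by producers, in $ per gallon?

Consumers bear $3 per gallon; producers bear $7.5 per gallon.

Rewrite in direct form: qd = 302 − 5p and qs = 2p + 134.
Before the tax: set 302 − 5p = 2p + 134 → p* = $24, q* = 182.
With the tax collected from producers, supply shifts: qs = 2(p − 10.5) + 134.
Solving gives q = 167 with consumers paying $27 and producers receiving $16.5 (the $10.5 wedge).
Burden on consumers: $3; on producers: $7.5. (They sum to $10.5.)
The less price-elastic side of the market bears the larger share of a per-unit tax.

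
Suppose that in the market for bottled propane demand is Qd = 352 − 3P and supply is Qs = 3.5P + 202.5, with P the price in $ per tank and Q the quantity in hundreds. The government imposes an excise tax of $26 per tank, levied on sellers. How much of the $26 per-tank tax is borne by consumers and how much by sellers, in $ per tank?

Without the tax, 352 − 3P = 3.5P + 202.5 gives 6.5P = 149.5, so P* = $23 and Q* = 283.
With the tax collected from sellers, supply shifts: Qs = 3.5(P − 26) + 202.5.
Solving gives Q = 241 with consumers paying $37 and sellers receiving $11 (the $26 wedge).
Burden on consumers: $14; on sellers: $12. (They sum to $26.)
The less price-elastic side of the market bears the larger share of a per-unit tax.

Consumers bear $14 per tank; sellers bear $12 per tank.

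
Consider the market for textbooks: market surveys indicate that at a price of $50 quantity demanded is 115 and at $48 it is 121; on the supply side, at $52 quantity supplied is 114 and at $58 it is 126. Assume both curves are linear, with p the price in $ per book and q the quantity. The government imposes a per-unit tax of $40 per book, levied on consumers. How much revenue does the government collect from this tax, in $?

Tax revenue = $2560.

Demand slope: (121 − 115)/(48 − 50) = -3, so qd = 265 − 3p.
Supply slope: (126 − 114)/(58 − 52) = 2, so qs = 2p + 10.
Without the tax, 265 − 3p = 2p + 10 gives 5p = 255, so p* = $51 and q* = 112.
With the tax collected from consumers, demand (in seller-price terms) shifts: qd = 265 − 3(p + 40).
Solving gives q = 64 with consumers paying $67 and suppliers receiving $27 (the $40 wedge).
Revenue = t · Q = 40 · 64 = $2560.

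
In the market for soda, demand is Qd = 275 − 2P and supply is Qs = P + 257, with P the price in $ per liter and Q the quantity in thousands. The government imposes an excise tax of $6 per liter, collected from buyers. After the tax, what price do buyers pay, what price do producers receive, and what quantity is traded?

Buyers pay $8; producers receive $2; quantity = 259.

Before the tax: set 275 − 2P = P + 257 → P* = $6, Q* = 263.
With the tax collected from buyers, demand (in seller-price terms) shifts: Qd = 275 − 2(P + 6).
Solving gives Q = 259 with buyers paying $8 and producers receiving $2 (the $6 wedge).
The less price-elastic side of the market bears the larger share of a per-unit tax.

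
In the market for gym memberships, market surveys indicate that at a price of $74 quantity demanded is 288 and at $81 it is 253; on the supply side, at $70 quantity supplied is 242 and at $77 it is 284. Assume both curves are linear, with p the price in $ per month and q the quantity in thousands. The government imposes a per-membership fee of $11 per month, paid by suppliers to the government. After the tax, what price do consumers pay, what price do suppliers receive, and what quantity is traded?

Demand slope: (253 − 288)/(81 − 74) = -5, so qd = 658 − 5p.
Supply slope: (284 − 242)/(77 − 70) = 6, so qs = 6p − 178.
Before the tax: set 658 − 5p = 6p − 178 → p* = $76, q* = 278.
With the tax collected from suppliers, supply shifts: qs = 6(p − 11) − 178.
Solving gives q = 248 with consumers paying $82 and suppliers receiving $71 (the $11 wedge).
The less price-elastic side of the market bears the larger share of a per-unit tax.

Consumers pay $82; suppliers receive $71; quantity = 248.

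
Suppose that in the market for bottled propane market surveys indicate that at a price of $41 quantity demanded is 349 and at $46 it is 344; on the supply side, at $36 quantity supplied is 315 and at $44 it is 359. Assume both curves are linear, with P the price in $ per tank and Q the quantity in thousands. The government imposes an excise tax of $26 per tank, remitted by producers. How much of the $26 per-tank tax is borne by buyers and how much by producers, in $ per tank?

Buyers bear $22 per tank; producers bear $4 per tank.

Demand slope: (344 − 349)/(46 − 41) = -1, so Qd = 390 − P.
Supply slope: (359 − 315)/(44 − 36) = 5.5, so Qs = 5.5P + 117.
Before the tax: set 390 − P = 5.5P + 117 → P* = $42, Q* = 348.
With the tax collected from producers, supply shifts: Qs = 5.5(P − 26) + 117.
New equilibrium: buyers pay $64, producers receive $38, Q = 326. (Wedge: Pb − Ps = 26.)
Burden on buyers: $22; on producers: $4. (They sum to $26.)
The less price-elastic side of the market bears the larger share of a per-unit tax.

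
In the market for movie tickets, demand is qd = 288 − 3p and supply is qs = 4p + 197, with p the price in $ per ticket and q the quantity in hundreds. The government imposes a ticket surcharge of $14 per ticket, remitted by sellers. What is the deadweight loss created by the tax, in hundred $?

Before the tax: set 288 − 3p = 4p + 197 → p* = $13, q* = 249.
With the tax collected from sellers, supply shifts: qs = 4(p − 14) + 197.
Solving gives q = 225 with consumers paying $21 and sellers receiving $7 (the $14 wedge).
Quantity falls by |ΔQ| = |249 − 225| = 24.
DWL = ½ · t · |ΔQ| = ½ · 14 · 24 = $168.

Deadweight loss = $168 hundred.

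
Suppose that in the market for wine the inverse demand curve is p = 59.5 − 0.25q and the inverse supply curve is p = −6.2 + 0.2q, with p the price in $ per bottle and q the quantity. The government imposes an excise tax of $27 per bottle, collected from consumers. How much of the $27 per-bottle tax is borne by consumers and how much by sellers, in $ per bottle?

Rewrite in direct form: qd = 238 − 4p and qs = 5p + 31.
Before the tax: set 238 − 4p = 5p + 31 → p* = $23, q* = 146.
With the tax collected from consumers, demand (in seller-price terms) shifts: qd = 238 − 4(p + 27).
Solving gives q = 86 with consumers paying $38 and sellers receiving $11 (the $27 wedge).
Burden on consumers: $15; on sellers: $12. (They sum to $27.)
The less price-elastic side of the market bears the larger share of a per-unit tax.

Consumers bear $15 per bottle; sellers bear $12 per bottle.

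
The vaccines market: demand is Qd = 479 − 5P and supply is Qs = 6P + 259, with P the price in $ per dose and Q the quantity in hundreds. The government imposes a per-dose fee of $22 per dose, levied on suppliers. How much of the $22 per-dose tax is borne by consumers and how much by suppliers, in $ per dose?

Before the tax: set 479 − 5P = 6P + 259 → P* = $20, Q* = 379.
With the tax collected from suppliers, supply shifts: Qs = 6(P − 22) + 259.
Solving gives Q = 319 with consumers paying $32 and suppliers receiving $10 (the $22 wedge).
Burden on consumers: $12; on suppliers: $10. (They sum to $22.)

Consumers bear $12 per dose; suppliers bear $10 per dose.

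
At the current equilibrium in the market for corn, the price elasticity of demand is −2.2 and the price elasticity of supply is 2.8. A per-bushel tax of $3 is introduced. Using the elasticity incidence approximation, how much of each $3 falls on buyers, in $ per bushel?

Incidence ratio: buyers' share ≈ εs / (εs + |εd|) = 2.8 / (2.8 + 2.2) = 0.56.
So buyers bear ≈ 0.56 × $3 = $1.68; producers bear $1.32.

Buyers bear ≈ $1.68 per bushel.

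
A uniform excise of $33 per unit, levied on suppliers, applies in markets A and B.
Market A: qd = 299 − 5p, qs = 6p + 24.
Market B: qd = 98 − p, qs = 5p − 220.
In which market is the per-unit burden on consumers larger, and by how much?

Market B, by $9.5.

Market A: pre-tax p* = $25, q* = 174; post-tax q = 84; per-unit burden on consumers = $18.
Market B: pre-tax p* = $53, q* = 45; post-tax q = 17.5; per-unit burden on consumers = $27.5.
Difference: $18 vs $27.5 → market B is larger by $9.5.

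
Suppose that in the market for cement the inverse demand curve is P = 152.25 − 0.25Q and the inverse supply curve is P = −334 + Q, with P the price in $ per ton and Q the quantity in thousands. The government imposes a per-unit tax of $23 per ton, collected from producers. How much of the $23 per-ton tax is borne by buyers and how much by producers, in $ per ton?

Buyers bear $4.6 per ton; producers bear $18.4 per ton.

Rewrite in direct form: Qd = 609 − 4P and Qs = P + 334.
Without the tax, 609 − 4P = P + 334 gives 5P = 275, so P* = $55 and Q* = 389.
With the tax collected from producers, supply shifts: Qs = (P − 23) + 334.
New equilibrium: buyers pay $59.6, producers receive $36.6, Q = 370.6. (Wedge: Pb − Ps = 23.)
Burden on buyers: $4.6; on producers: $18.4. (They sum to $23.)
The less price-elastic side of the market bears the larger share of a per-unit tax.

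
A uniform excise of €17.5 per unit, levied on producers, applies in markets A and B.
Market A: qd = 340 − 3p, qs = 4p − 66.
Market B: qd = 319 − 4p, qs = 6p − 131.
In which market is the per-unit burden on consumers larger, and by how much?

Market B, by €0.5.

Market A: pre-tax p* = €58, q* = 166; post-tax q = 136; per-unit burden on consumers = €10.
Market B: pre-tax p* = €45, q* = 139; post-tax q = 97; per-unit burden on consumers = €10.5.
Difference: €10 vs €10.5 → market B is larger by €0.5.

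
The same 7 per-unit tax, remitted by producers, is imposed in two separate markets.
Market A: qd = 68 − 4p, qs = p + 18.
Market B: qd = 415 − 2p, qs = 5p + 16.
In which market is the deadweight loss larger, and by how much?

Market B, by 15.4.

Market A: pre-tax p* = 10, q* = 28; post-tax q = 22.4; deadweight loss = 19.6.
Market B: pre-tax p* = 57, q* = 301; post-tax q = 291; deadweight loss = 35.
Difference: 19.6 vs 35 → market B is larger by 15.4.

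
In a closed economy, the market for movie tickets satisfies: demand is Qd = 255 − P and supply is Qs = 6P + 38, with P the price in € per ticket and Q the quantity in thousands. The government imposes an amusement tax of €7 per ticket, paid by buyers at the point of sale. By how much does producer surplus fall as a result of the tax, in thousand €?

Producer surplus falls by €221 thousand.

Before the tax: set 255 − P = 6P + 38 → P* = €31, Q* = 224.
With the tax collected from buyers, demand (in seller-price terms) shifts: Qd = 255 − (P + 7).
Solving gives Q = 218 with buyers paying €37 and sellers receiving €30 (the €7 wedge).
ΔPS is the trapezoid between Q = 218 and Q = 224 of height €1: ½ · (224 + 218) · 1 = €221.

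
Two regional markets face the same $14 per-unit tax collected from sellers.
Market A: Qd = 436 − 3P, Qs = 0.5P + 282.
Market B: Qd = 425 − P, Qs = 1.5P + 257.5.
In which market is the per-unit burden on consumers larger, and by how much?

Market B, by $6.4.

Market A: pre-tax P* = $44, Q* = 304; post-tax Q = 298; per-unit burden on consumers = $2.
Market B: pre-tax P* = $67, Q* = 358; post-tax Q = 349.6; per-unit burden on consumers = $8.4.
Difference: $2 vs $8.4 → market B is larger by $6.4.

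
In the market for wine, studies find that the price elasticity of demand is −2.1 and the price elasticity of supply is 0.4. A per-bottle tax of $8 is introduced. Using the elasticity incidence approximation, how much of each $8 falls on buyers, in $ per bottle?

Incidence ratio: buyers' share ≈ εs / (εs + |εd|) = 0.4 / (0.4 + 2.1) = 0.16.
So buyers bear ≈ 0.16 × $8 = $1.28; sellers bear $6.72.

Buyers bear ≈ $1.28 per bottle.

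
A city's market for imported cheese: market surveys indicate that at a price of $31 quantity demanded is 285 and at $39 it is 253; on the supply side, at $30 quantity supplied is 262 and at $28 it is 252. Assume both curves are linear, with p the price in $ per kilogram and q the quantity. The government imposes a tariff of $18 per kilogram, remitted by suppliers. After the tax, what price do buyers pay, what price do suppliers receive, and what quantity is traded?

Buyers pay $43; suppliers receive $25; quantity = 237.

Demand slope: (253 − 285)/(39 − 31) = -4, so qd = 409 − 4p.
Supply slope: (252 − 262)/(28 − 30) = 5, so qs = 5p + 112.
Before the tax: set 409 − 4p = 5p + 112 → p* = $33, q* = 277.
With the tax collected from suppliers, supply shifts: qs = 5(p − 18) + 112.
Solving gives q = 237 with buyers paying $43 and suppliers receiving $25 (the $18 wedge).
The less price-elastic side of the market bears the larger share of a per-unit tax.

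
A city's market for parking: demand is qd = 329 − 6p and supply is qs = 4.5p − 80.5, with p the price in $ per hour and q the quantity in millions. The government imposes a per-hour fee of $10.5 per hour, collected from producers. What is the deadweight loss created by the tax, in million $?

Before the tax: set 329 − 6p = 4.5p − 80.5 → p* = $39, q* = 95.
With the tax collected from producers, supply shifts: qs = 4.5(p − 10.5) − 80.5.
Solving gives q = 68 with consumers paying $43.5 and producers receiving $33 (the $10.5 wedge).
Quantity falls by |ΔQ| = |95 − 68| = 27.
DWL = ½ · t · |ΔQ| = ½ · 10.5 · 27 = $141.75.

Deadweight loss = $141.75 million.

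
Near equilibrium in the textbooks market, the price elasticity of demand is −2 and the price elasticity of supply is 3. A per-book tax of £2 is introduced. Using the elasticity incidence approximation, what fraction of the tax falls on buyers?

Incidence ratio: buyers' share ≈ εs / (εs + |εd|) = 3 / (3 + 2) = 0.6.
Supply is the more elastic side, so buyers bear the larger share.

Buyers' share ≈ 0.6.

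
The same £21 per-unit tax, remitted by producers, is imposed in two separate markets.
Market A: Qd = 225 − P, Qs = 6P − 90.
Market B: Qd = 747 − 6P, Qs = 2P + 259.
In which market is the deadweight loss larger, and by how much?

Market A: pre-tax P* = £45, Q* = 180; post-tax Q = 162; deadweight loss = £189.
Market B: pre-tax P* = £61, Q* = 381; post-tax Q = 349.5; deadweight loss = £330.75.
Difference: £189 vs £330.75 → market B is larger by £141.75.

Market B, by £141.75.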